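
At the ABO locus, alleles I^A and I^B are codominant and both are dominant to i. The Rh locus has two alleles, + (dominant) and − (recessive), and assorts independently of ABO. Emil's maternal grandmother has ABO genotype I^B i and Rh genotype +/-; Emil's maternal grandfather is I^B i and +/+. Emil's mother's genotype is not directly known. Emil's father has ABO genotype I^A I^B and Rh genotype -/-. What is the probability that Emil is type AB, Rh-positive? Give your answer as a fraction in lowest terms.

3/16

Emil's mother's ABO genotype from I^B i × I^B i: 1/4 I^B I^B, 1/2 I^B i, 1/4 i i.
Crossing each possibility with the father I^A I^B and summing P(type AB): 1/4·1/2 + 1/2·1/4 + 1/4·0 = 1/4.
Similarly for Rh via the mother's Rh distribution: P(Rh+) = 3/4.
Independent loci: 1/4 × 3/4 = 3/16.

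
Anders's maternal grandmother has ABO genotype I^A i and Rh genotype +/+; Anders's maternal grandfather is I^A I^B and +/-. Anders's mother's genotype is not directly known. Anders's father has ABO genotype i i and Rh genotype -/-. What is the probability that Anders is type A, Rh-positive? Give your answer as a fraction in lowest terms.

3/8

Anders's mother's ABO genotype from I^A i × I^A I^B: 1/4 I^A I^A, 1/4 I^A I^B, 1/4 I^A i, 1/4 I^B i.
Crossing each possibility with the father i i and summing P(type A): 1/4·1 + 1/4·1/2 + 1/4·1/2 + 1/4·0 = 1/2.
Similarly for Rh via the mother's Rh distribution: P(Rh+) = 3/4.
Independent loci: 1/2 × 3/4 = 3/8.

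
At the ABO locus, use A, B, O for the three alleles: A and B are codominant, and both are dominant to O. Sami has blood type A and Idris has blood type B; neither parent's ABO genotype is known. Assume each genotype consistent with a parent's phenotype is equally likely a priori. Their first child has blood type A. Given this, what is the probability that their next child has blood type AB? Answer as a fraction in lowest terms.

Possible genotypes: Sami ∈ {AA, AO}; Idris ∈ {BB, BO}.
Weight each parental genotype pair by prior × P(type-A child):
  AA × BO: posterior weight 2/3; P(next child type AB) = 1/2.
  AO × BO: posterior weight 1/3; P(next child type AB) = 1/4.
Weighted sum = 5/12.

5/12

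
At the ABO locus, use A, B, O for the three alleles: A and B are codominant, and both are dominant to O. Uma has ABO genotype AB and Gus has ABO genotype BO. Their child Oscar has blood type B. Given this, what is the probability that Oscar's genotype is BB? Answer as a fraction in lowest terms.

Cross AB × BO → 1/4 AB, 1/4 AO, 1/4 BB, 1/4 BO.
Type-B genotypes among offspring: BB (1/4), BO (1/4); total 1/2.
P(BB | type B) = (1/4) / (1/2) = 1/2.

1/2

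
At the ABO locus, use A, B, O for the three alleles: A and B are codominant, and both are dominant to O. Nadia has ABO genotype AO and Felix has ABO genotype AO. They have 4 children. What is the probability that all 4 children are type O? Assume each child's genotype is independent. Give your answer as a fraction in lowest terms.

ABO cross AO × AO → 1/4 O, 3/4 A.
So P(type O) = 1/4 per child.
All 4 independent: (1/4)^4 = 1/256.

1/256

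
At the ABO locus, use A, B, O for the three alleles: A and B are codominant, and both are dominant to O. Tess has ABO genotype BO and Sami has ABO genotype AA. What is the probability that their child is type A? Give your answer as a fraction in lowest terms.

ABO cross BO × AA → offspring phenotypes: 1/2 A, 1/2 AB.
So P(type A) = 1/2.

1/2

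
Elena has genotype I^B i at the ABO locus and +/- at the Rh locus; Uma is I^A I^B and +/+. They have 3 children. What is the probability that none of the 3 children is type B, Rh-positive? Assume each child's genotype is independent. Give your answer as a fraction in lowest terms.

1/8

ABO cross I^B i × I^A I^B → 1/4 A, 1/2 B, 1/4 AB.
Rh cross +/- × +/+ → 1 Rh+; so P(type B, Rh-positive) = 1/2 × 1 = 1/2 per child.
P(not type B, Rh-positive) = 1/2 for one child; (1/2)^3 = 1/8.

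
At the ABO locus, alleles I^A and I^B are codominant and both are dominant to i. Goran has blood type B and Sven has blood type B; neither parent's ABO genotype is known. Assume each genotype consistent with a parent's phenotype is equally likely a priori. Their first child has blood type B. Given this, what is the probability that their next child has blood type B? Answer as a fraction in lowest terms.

19/20

Possible genotypes: Goran ∈ {I^B I^B, I^B i}; Sven ∈ {I^B I^B, I^B i}.
Weight each parental genotype pair by prior × P(type-B child):
  I^B I^B × I^B I^B: posterior weight 4/15; P(next child type B) = 1.
  I^B I^B × I^B i: posterior weight 4/15; P(next child type B) = 1.
  I^B i × I^B I^B: posterior weight 4/15; P(next child type B) = 1.
  I^B i × I^B i: posterior weight 1/5; P(next child type B) = 3/4.
Weighted sum = 19/20.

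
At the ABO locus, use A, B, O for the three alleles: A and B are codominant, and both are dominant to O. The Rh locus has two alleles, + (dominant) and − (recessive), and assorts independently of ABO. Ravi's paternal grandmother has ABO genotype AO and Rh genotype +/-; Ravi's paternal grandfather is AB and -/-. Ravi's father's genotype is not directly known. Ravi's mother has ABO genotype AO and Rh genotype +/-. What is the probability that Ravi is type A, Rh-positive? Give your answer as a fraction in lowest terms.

25/64

Ravi's father's ABO genotype from AO × AB: 1/4 AA, 1/4 AB, 1/4 AO, 1/4 BO.
Crossing each possibility with the mother AO and summing P(type A): 1/4·1 + 1/4·1/2 + 1/4·3/4 + 1/4·1/4 = 5/8.
Similarly for Rh via the father's Rh distribution: P(Rh+) = 5/8.
Independent loci: 5/8 × 5/8 = 25/64.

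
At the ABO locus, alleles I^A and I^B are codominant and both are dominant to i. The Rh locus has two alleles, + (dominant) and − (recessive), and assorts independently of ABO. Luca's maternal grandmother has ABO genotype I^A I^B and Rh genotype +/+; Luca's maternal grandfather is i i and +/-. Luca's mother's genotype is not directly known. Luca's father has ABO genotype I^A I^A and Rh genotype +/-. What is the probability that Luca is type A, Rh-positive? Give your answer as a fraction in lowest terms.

Luca's mother's ABO genotype from I^A I^B × i i: 1/2 I^A i, 1/2 I^B i.
Crossing each possibility with the father I^A I^A and summing P(type A): 1/2·1 + 1/2·1/2 = 3/4.
Similarly for Rh via the mother's Rh distribution: P(Rh+) = 7/8.
Independent loci: 3/4 × 7/8 = 21/32.

21/32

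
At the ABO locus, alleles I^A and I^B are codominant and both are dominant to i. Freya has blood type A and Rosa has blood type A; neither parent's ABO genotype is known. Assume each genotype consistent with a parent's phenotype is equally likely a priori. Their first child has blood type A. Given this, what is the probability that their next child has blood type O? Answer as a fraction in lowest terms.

Possible genotypes: Freya ∈ {I^A I^A, I^A i}; Rosa ∈ {I^A I^A, I^A i}.
Weight each parental genotype pair by prior × P(type-A child):
  I^A I^A × I^A I^A: posterior weight 4/15; P(next child type O) = 0.
  I^A I^A × I^A i: posterior weight 4/15; P(next child type O) = 0.
  I^A i × I^A I^A: posterior weight 4/15; P(next child type O) = 0.
  I^A i × I^A i: posterior weight 1/5; P(next child type O) = 1/4.
Weighted sum = 1/20.

1/20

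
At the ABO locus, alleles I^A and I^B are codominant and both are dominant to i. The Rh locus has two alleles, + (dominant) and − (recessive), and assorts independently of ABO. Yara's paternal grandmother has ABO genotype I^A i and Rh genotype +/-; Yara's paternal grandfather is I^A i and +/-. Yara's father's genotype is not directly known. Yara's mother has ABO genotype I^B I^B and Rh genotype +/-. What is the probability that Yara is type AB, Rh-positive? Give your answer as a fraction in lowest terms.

Yara's father's ABO genotype from I^A i × I^A i: 1/4 I^A I^A, 1/2 I^A i, 1/4 i i.
Crossing each possibility with the mother I^B I^B and summing P(type AB): 1/4·1 + 1/2·1/2 + 1/4·0 = 1/2.
Similarly for Rh via the father's Rh distribution: P(Rh+) = 3/4.
Independent loci: 1/2 × 3/4 = 3/8.

3/8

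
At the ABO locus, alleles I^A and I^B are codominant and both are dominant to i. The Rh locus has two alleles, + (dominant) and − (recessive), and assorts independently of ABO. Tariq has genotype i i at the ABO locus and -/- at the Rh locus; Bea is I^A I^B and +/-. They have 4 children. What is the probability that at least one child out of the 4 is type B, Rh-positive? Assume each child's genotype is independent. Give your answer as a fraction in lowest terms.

ABO cross i i × I^A I^B → 1/2 A, 1/2 B.
Rh cross -/- × +/- → 1/2 Rh+, 1/2 Rh-; so P(type B, Rh-positive) = 1/2 × 1/2 = 1/4 per child.
P(none) = (3/4)^4 = 81/256; P(at least one) = 1 − 81/256 = 175/256.

175/256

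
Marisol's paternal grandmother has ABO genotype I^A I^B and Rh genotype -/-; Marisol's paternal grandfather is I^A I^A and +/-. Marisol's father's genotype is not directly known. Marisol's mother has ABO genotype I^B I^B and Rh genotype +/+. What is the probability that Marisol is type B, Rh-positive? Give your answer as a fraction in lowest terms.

1/4

Marisol's father's ABO genotype from I^A I^B × I^A I^A: 1/2 I^A I^A, 1/2 I^A I^B.
Crossing each possibility with the mother I^B I^B and summing P(type B): 1/2·0 + 1/2·1/2 = 1/4.
Similarly for Rh via the father's Rh distribution: P(Rh+) = 1.
Independent loci: 1/4 × 1 = 1/4.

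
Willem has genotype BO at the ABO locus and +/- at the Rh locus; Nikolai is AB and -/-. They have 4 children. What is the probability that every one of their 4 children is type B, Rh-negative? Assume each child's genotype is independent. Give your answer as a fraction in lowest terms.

ABO cross BO × AB → 1/4 A, 1/2 B, 1/4 AB.
Rh cross +/- × -/- → 1/2 Rh+, 1/2 Rh-; so P(type B, Rh-negative) = 1/2 × 1/2 = 1/4 per child.
All 4 independent: (1/4)^4 = 1/256.

1/256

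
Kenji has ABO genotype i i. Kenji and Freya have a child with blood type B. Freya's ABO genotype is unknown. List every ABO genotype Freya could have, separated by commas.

I^A I^B, I^B I^B, I^B i

For each candidate genotype of Freya, check whether crossing it with i i can produce every observed child phenotype.
  I^A I^A → possible child types {A} ✗
  I^A I^B → possible child types {A, B} ✓
  I^A i → possible child types {O, A} ✗
  I^B I^B → possible child types {B} ✓
  I^B i → possible child types {O, B} ✓
  i i → possible child types {O} ✗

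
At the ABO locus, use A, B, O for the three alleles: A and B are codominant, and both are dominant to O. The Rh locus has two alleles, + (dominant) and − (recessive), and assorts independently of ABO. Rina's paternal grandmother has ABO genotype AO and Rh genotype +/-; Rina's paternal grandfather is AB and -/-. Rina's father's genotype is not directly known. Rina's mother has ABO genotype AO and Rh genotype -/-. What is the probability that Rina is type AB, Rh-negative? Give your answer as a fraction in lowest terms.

3/32

Rina's father's ABO genotype from AO × AB: 1/4 AA, 1/4 AB, 1/4 AO, 1/4 BO.
Crossing each possibility with the mother AO and summing P(type AB): 1/4·0 + 1/4·1/4 + 1/4·0 + 1/4·1/4 = 1/8.
Similarly for Rh via the father's Rh distribution: P(Rh-) = 3/4.
Independent loci: 1/8 × 3/4 = 3/32.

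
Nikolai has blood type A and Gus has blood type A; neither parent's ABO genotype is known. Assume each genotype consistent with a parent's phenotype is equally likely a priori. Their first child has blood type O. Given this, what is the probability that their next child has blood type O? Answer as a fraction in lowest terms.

1/4

Possible genotypes: Nikolai ∈ {AA, AO}; Gus ∈ {AA, AO}.
Weight each parental genotype pair by prior × P(type-O child):
  AO × AO: posterior weight 1; P(next child type O) = 1/4.
Weighted sum = 1/4.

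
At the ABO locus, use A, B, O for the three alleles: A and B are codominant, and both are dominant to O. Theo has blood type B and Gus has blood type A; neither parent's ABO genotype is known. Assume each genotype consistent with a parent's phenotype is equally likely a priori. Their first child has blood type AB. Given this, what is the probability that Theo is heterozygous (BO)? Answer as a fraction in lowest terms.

Possible genotypes: Theo ∈ {BB, BO}; Gus ∈ {AA, AO}.
Weight each parental genotype pair by prior × P(type-AB child):
  BB × AA: posterior weight 4/9.
  BB × AO: posterior weight 2/9.
  BO × AA: posterior weight 2/9.
  BO × AO: posterior weight 1/9.
Sum the posterior weight over pairs where Theo is BO: 1/3.

1/3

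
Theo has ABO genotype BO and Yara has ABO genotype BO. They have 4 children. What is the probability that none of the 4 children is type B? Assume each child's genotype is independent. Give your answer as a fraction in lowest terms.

1/256

ABO cross BO × BO → 1/4 O, 3/4 B.
So P(type B) = 3/4 per child.
P(not type B) = 1/4 for one child; (1/4)^4 = 1/256.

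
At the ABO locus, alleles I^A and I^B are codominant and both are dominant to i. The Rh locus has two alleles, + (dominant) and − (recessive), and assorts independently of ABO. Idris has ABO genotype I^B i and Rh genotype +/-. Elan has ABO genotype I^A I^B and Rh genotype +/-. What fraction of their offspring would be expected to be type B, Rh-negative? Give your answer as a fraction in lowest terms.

ABO cross I^B i × I^A I^B → offspring phenotypes: 1/4 A, 1/2 B, 1/4 AB.
Rh cross +/- × +/- → 3/4 Rh+, 1/4 Rh-.
Independent loci: P(type B, Rh-negative) = 1/2 × 1/4 = 1/8.

1/8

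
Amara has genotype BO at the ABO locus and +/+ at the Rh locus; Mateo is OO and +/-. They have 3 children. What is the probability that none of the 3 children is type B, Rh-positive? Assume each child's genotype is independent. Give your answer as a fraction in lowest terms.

1/8

ABO cross BO × OO → 1/2 O, 1/2 B.
Rh cross +/+ × +/- → 1 Rh+; so P(type B, Rh-positive) = 1/2 × 1 = 1/2 per child.
P(not type B, Rh-positive) = 1/2 for one child; (1/2)^3 = 1/8.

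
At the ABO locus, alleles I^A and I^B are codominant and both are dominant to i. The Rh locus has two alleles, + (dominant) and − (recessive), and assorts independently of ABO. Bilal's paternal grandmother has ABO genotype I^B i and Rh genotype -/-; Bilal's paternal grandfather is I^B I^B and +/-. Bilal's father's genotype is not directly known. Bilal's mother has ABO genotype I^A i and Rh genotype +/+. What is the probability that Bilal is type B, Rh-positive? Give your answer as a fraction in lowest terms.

Bilal's father's ABO genotype from I^B i × I^B I^B: 1/2 I^B I^B, 1/2 I^B i.
Crossing each possibility with the mother I^A i and summing P(type B): 1/2·1/2 + 1/2·1/4 = 3/8.
Similarly for Rh via the father's Rh distribution: P(Rh+) = 1.
Independent loci: 3/8 × 1 = 3/8.

3/8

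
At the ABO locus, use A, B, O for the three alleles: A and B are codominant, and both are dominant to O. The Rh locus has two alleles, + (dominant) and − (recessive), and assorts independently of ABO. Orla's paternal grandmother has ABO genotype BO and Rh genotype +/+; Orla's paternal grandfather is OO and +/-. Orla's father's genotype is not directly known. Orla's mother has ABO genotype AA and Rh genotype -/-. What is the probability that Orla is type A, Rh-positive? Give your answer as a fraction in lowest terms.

9/16

Orla's father's ABO genotype from BO × OO: 1/2 BO, 1/2 OO.
Crossing each possibility with the mother AA and summing P(type A): 1/2·1/2 + 1/2·1 = 3/4.
Similarly for Rh via the father's Rh distribution: P(Rh+) = 3/4.
Independent loci: 3/4 × 3/4 = 9/16.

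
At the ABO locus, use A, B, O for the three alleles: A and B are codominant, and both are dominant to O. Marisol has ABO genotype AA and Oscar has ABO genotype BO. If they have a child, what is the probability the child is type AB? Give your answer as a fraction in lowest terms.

ABO cross AA × BO → offspring phenotypes: 1/2 A, 1/2 AB.
So P(type AB) = 1/2.

1/2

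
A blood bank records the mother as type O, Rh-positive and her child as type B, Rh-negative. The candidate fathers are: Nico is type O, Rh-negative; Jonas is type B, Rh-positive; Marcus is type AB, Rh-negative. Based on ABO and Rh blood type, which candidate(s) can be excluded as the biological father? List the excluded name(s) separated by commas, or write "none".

A candidate is excluded only if no genotype consistent with his phenotype could produce a type B, Rh-negative child with a type O, Rh-positive mother.
Nico (type O, Rh-): no genotype consistent with that phenotype can produce a type-B Rh- child with a type-O mother.

Nico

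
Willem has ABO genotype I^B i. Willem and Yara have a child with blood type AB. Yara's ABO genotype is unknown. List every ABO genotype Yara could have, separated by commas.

I^A I^A, I^A I^B, I^A i

For each candidate genotype of Yara, check whether crossing it with I^B i can produce every observed child phenotype.
  I^A I^A → possible child types {A, AB} ✓
  I^A I^B → possible child types {A, B, AB} ✓
  I^A i → possible child types {O, A, B, AB} ✓
  I^B I^B → possible child types {B} ✗
  I^B i → possible child types {O, B} ✗
  i i → possible child types {O, B} ✗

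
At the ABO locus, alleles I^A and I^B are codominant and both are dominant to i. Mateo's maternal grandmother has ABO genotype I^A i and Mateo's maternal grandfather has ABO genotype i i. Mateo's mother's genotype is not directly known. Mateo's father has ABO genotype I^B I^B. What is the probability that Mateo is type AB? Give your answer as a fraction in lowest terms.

Mateo's mother's ABO genotype from I^A i × i i: 1/2 I^A i, 1/2 i i.
Crossing each possibility with the father I^B I^B and summing P(type AB): 1/2·1/2 + 1/2·0 = 1/4.

1/4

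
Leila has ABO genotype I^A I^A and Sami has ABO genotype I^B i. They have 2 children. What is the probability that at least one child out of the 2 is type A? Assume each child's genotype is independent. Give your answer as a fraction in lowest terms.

3/4

ABO cross I^A I^A × I^B i → 1/2 A, 1/2 AB.
So P(type A) = 1/2 per child.
P(none) = (1/2)^2 = 1/4; P(at least one) = 1 − 1/4 = 3/4.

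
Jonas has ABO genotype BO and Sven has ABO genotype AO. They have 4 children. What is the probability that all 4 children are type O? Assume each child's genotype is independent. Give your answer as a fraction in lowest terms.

1/256

ABO cross BO × AO → 1/4 O, 1/4 A, 1/4 B, 1/4 AB.
So P(type O) = 1/4 per child.
All 4 independent: (1/4)^4 = 1/256.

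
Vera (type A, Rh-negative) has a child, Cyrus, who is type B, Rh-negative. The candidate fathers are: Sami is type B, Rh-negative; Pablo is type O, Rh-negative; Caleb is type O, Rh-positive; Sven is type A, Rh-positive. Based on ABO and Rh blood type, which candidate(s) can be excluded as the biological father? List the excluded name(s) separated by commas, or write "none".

A candidate is excluded only if no genotype consistent with his phenotype could produce a type B, Rh-negative child with a type A, Rh-negative mother.
Pablo (type O, Rh-): no genotype consistent with that phenotype can produce a type-B Rh- child with a type-A mother.
Caleb (type O, Rh+): no genotype consistent with that phenotype can produce a type-B Rh- child with a type-A mother.
Sven (type A, Rh+): no genotype consistent with that phenotype can produce a type-B Rh- child with a type-A mother.

Pablo, Caleb, Sven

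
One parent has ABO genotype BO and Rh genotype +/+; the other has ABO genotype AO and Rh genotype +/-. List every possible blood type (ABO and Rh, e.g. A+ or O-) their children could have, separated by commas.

O+, A+, B+, AB+

Gametes from BO × AO give offspring ABO genotypes AB, AO, BO, OO, i.e. phenotypes O, A, B, AB.
Rh cross +/+ × +/- → phenotypes Rh+.
Combining independently: O+, A+, B+, AB+.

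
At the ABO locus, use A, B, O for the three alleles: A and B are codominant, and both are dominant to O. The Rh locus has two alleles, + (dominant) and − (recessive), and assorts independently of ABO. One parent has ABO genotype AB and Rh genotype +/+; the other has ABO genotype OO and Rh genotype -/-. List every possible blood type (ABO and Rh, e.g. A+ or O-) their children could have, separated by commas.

Gametes from AB × OO give offspring ABO genotypes AO, BO, i.e. phenotypes A, B.
Rh cross +/+ × -/- → phenotypes Rh+.
Combining independently: A+, B+.

A+, B+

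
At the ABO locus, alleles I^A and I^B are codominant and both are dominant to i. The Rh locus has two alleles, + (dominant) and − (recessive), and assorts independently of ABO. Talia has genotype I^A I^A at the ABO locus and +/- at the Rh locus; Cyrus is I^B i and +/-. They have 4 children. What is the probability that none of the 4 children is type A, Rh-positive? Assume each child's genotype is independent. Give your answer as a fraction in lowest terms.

625/4096

ABO cross I^A I^A × I^B i → 1/2 A, 1/2 AB.
Rh cross +/- × +/- → 3/4 Rh+, 1/4 Rh-; so P(type A, Rh-positive) = 1/2 × 3/4 = 3/8 per child.
P(not type A, Rh-positive) = 5/8 for one child; (5/8)^4 = 625/4096.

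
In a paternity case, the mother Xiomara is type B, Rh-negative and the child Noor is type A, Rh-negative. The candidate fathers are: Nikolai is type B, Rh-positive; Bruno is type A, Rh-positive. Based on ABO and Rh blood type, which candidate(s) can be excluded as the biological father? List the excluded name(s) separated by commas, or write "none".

A candidate is excluded only if no genotype consistent with his phenotype could produce a type A, Rh-negative child with a type B, Rh-negative mother.
Nikolai (type B, Rh+): no genotype consistent with that phenotype can produce a type-A Rh- child with a type-B mother.

Nikolai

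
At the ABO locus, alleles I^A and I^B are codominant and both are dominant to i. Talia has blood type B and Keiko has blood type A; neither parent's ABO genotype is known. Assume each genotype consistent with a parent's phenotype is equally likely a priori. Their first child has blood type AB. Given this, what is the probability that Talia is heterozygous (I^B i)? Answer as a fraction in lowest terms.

Possible genotypes: Talia ∈ {I^B I^B, I^B i}; Keiko ∈ {I^A I^A, I^A i}.
Weight each parental genotype pair by prior × P(type-AB child):
  I^B I^B × I^A I^A: posterior weight 4/9.
  I^B I^B × I^A i: posterior weight 2/9.
  I^B i × I^A I^A: posterior weight 2/9.
  I^B i × I^A i: posterior weight 1/9.
Sum the posterior weight over pairs where Talia is I^B i: 1/3.

1/3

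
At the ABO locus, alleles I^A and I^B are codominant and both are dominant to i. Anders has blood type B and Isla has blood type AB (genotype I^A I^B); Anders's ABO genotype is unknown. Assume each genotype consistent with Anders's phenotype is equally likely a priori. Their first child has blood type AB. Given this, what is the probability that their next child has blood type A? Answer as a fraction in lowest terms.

1/12

Possible genotypes: Anders ∈ {I^B I^B, I^B i}; Isla ∈ {I^A I^B}.
Weight each parental genotype pair by prior × P(type-AB child):
  I^B I^B × I^A I^B: posterior weight 2/3; P(next child type A) = 0.
  I^B i × I^A I^B: posterior weight 1/3; P(next child type A) = 1/4.
Weighted sum = 1/12.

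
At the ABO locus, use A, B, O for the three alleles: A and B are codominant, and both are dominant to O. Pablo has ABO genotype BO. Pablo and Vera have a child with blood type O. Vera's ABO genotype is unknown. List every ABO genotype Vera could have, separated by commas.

AO, BO, OO

For each candidate genotype of Vera, check whether crossing it with BO can produce every observed child phenotype.
  AA → possible child types {A, AB} ✗
  AB → possible child types {A, B, AB} ✗
  AO → possible child types {O, A, B, AB} ✓
  BB → possible child types {B} ✗
  BO → possible child types {O, B} ✓
  OO → possible child types {O, B} ✓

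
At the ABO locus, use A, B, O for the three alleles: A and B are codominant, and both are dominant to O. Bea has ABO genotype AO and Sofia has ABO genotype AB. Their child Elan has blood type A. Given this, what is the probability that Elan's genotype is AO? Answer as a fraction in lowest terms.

1/2

Cross AO × AB → 1/4 AA, 1/4 AB, 1/4 AO, 1/4 BO.
Type-A genotypes among offspring: AA (1/4), AO (1/4); total 1/2.
P(AO | type A) = (1/4) / (1/2) = 1/2.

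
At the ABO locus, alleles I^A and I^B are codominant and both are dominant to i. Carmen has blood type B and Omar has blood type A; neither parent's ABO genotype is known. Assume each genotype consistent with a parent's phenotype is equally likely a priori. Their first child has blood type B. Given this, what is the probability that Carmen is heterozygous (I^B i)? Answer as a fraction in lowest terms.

1/3

Possible genotypes: Carmen ∈ {I^B I^B, I^B i}; Omar ∈ {I^A I^A, I^A i}.
Weight each parental genotype pair by prior × P(type-B child):
  I^B I^B × I^A i: posterior weight 2/3.
  I^B i × I^A i: posterior weight 1/3.
Sum the posterior weight over pairs where Carmen is I^B i: 1/3.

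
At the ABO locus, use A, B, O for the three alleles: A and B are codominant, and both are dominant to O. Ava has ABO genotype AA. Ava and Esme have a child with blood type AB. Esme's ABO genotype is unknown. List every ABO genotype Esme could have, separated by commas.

For each candidate genotype of Esme, check whether crossing it with AA can produce every observed child phenotype.
  AA → possible child types {A} ✗
  AB → possible child types {A, AB} ✓
  AO → possible child types {A} ✗
  BB → possible child types {AB} ✓
  BO → possible child types {A, AB} ✓
  OO → possible child types {A} ✗

AB, BB, BO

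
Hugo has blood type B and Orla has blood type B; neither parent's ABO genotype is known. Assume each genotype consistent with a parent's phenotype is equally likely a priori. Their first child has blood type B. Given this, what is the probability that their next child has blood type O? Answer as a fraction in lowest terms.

1/20

Possible genotypes: Hugo ∈ {I^B I^B, I^B i}; Orla ∈ {I^B I^B, I^B i}.
Weight each parental genotype pair by prior × P(type-B child):
  I^B I^B × I^B I^B: posterior weight 4/15; P(next child type O) = 0.
  I^B I^B × I^B i: posterior weight 4/15; P(next child type O) = 0.
  I^B i × I^B I^B: posterior weight 4/15; P(next child type O) = 0.
  I^B i × I^B i: posterior weight 1/5; P(next child type O) = 1/4.
Weighted sum = 1/20.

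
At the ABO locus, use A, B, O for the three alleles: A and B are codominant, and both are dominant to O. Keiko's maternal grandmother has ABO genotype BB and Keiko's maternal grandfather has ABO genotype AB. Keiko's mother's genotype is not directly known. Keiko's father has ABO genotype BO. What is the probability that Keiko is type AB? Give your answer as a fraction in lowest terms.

1/8

Keiko's mother's ABO genotype from BB × AB: 1/2 AB, 1/2 BB.
Crossing each possibility with the father BO and summing P(type AB): 1/2·1/4 + 1/2·0 = 1/8.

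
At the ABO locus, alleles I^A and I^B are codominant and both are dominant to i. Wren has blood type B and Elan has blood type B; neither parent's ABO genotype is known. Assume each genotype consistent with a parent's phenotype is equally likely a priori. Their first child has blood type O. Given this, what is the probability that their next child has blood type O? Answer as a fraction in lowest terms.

1/4

Possible genotypes: Wren ∈ {I^B I^B, I^B i}; Elan ∈ {I^B I^B, I^B i}.
Weight each parental genotype pair by prior × P(type-O child):
  I^B i × I^B i: posterior weight 1; P(next child type O) = 1/4.
Weighted sum = 1/4.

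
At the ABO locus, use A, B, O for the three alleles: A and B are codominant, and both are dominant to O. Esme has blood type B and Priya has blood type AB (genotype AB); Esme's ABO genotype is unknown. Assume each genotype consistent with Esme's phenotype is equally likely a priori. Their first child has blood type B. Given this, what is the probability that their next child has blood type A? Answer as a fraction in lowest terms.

Possible genotypes: Esme ∈ {BB, BO}; Priya ∈ {AB}.
Weight each parental genotype pair by prior × P(type-B child):
  BB × AB: posterior weight 1/2; P(next child type A) = 0.
  BO × AB: posterior weight 1/2; P(next child type A) = 1/4.
Weighted sum = 1/8.

1/8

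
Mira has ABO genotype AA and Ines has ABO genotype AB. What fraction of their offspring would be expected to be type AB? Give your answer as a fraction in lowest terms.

1/2

ABO cross AA × AB → offspring phenotypes: 1/2 A, 1/2 AB.
So P(type AB) = 1/2.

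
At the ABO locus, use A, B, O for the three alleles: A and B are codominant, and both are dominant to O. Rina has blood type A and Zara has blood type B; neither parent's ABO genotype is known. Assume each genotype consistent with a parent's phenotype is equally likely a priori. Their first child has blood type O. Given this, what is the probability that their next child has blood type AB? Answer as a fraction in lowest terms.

1/4

Possible genotypes: Rina ∈ {AA, AO}; Zara ∈ {BB, BO}.
Weight each parental genotype pair by prior × P(type-O child):
  AO × BO: posterior weight 1; P(next child type AB) = 1/4.
Weighted sum = 1/4.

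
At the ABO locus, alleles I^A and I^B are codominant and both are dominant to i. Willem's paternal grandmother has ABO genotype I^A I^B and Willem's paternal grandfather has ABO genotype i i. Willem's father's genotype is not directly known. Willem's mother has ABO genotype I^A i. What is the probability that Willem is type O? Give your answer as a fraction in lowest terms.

1/4

Willem's father's ABO genotype from I^A I^B × i i: 1/2 I^A i, 1/2 I^B i.
Crossing each possibility with the mother I^A i and summing P(type O): 1/2·1/4 + 1/2·1/4 = 1/4.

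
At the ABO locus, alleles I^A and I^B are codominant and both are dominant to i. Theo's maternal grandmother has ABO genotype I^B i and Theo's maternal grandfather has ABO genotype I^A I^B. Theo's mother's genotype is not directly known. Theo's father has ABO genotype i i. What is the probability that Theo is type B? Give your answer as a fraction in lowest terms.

Theo's mother's ABO genotype from I^B i × I^A I^B: 1/4 I^A I^B, 1/4 I^A i, 1/4 I^B I^B, 1/4 I^B i.
Crossing each possibility with the father i i and summing P(type B): 1/4·1/2 + 1/4·0 + 1/4·1 + 1/4·1/2 = 1/2.

1/2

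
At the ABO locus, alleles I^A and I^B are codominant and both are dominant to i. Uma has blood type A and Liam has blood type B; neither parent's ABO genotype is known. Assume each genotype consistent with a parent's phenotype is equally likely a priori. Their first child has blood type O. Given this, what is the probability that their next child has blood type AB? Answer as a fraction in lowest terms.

Possible genotypes: Uma ∈ {I^A I^A, I^A i}; Liam ∈ {I^B I^B, I^B i}.
Weight each parental genotype pair by prior × P(type-O child):
  I^A i × I^B i: posterior weight 1; P(next child type AB) = 1/4.
Weighted sum = 1/4.

1/4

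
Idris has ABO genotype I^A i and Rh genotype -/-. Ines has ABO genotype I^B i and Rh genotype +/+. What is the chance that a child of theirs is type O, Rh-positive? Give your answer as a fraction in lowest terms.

1/4

ABO cross I^A i × I^B i → offspring phenotypes: 1/4 O, 1/4 A, 1/4 B, 1/4 AB.
Rh cross -/- × +/+ → 1 Rh+.
Independent loci: P(type O, Rh-positive) = 1/4 × 1 = 1/4.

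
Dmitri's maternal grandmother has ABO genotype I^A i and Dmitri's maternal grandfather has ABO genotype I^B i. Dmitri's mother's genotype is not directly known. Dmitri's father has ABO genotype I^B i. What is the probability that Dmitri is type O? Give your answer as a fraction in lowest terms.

Dmitri's mother's ABO genotype from I^A i × I^B i: 1/4 I^A I^B, 1/4 I^A i, 1/4 I^B i, 1/4 i i.
Crossing each possibility with the father I^B i and summing P(type O): 1/4·0 + 1/4·1/4 + 1/4·1/4 + 1/4·1/2 = 1/4.

1/4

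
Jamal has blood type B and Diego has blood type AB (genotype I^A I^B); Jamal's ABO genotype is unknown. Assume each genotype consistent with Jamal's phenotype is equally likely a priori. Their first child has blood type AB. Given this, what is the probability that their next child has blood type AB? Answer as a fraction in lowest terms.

5/12

Possible genotypes: Jamal ∈ {I^B I^B, I^B i}; Diego ∈ {I^A I^B}.
Weight each parental genotype pair by prior × P(type-AB child):
  I^B I^B × I^A I^B: posterior weight 2/3; P(next child type AB) = 1/2.
  I^B i × I^A I^B: posterior weight 1/3; P(next child type AB) = 1/4.
Weighted sum = 5/12.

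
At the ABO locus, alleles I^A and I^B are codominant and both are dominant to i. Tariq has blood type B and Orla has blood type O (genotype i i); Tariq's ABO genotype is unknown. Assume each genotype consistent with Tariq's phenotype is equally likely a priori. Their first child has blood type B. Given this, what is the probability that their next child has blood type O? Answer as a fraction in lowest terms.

Possible genotypes: Tariq ∈ {I^B I^B, I^B i}; Orla ∈ {i i}.
Weight each parental genotype pair by prior × P(type-B child):
  I^B I^B × i i: posterior weight 2/3; P(next child type O) = 0.
  I^B i × i i: posterior weight 1/3; P(next child type O) = 1/2.
Weighted sum = 1/6.

1/6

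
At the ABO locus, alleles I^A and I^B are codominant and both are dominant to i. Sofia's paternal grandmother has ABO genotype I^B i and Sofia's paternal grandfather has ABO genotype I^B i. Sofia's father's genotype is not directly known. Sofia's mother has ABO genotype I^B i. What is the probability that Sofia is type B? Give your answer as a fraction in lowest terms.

3/4

Sofia's father's ABO genotype from I^B i × I^B i: 1/4 I^B I^B, 1/2 I^B i, 1/4 i i.
Crossing each possibility with the mother I^B i and summing P(type B): 1/4·1 + 1/2·3/4 + 1/4·1/2 = 3/4.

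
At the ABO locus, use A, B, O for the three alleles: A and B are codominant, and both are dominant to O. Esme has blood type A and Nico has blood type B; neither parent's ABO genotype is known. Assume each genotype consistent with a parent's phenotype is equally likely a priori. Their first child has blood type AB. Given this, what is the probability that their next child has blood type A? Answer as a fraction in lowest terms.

5/36

Possible genotypes: Esme ∈ {AA, AO}; Nico ∈ {BB, BO}.
Weight each parental genotype pair by prior × P(type-AB child):
  AA × BB: posterior weight 4/9; P(next child type A) = 0.
  AA × BO: posterior weight 2/9; P(next child type A) = 1/2.
  AO × BB: posterior weight 2/9; P(next child type A) = 0.
  AO × BO: posterior weight 1/9; P(next child type A) = 1/4.
Weighted sum = 5/36.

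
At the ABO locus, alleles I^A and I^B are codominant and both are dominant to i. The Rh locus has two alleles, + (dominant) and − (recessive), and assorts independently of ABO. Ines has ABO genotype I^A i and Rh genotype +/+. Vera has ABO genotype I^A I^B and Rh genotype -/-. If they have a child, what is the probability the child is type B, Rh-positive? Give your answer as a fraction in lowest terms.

ABO cross I^A i × I^A I^B → offspring phenotypes: 1/2 A, 1/4 B, 1/4 AB.
Rh cross +/+ × -/- → 1 Rh+.
Independent loci: P(type B, Rh-positive) = 1/4 × 1 = 1/4.

1/4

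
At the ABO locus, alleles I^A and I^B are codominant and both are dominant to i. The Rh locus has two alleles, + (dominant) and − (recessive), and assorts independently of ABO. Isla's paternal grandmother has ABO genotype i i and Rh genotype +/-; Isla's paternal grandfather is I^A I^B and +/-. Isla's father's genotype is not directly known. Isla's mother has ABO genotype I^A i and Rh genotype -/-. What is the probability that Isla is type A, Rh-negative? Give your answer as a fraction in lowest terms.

Isla's father's ABO genotype from i i × I^A I^B: 1/2 I^A i, 1/2 I^B i.
Crossing each possibility with the mother I^A i and summing P(type A): 1/2·3/4 + 1/2·1/4 = 1/2.
Similarly for Rh via the father's Rh distribution: P(Rh-) = 1/2.
Independent loci: 1/2 × 1/2 = 1/4.

1/4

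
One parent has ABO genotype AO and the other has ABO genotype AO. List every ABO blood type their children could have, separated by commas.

O, A

Gametes from AO × AO give offspring ABO genotypes AA, AO, OO, i.e. phenotypes O, A.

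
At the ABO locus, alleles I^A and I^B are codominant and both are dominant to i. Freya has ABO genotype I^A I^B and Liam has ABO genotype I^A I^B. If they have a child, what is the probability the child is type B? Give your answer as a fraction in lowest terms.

ABO cross I^A I^B × I^A I^B → offspring phenotypes: 1/4 A, 1/4 B, 1/2 AB.
So P(type B) = 1/4.

1/4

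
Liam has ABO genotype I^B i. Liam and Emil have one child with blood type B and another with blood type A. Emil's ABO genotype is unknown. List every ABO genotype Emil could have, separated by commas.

I^A I^B, I^A i

For each candidate genotype of Emil, check whether crossing it with I^B i can produce every observed child phenotype.
  I^A I^A → possible child types {A, AB} ✗
  I^A I^B → possible child types {A, B, AB} ✓
  I^A i → possible child types {O, A, B, AB} ✓
  I^B I^B → possible child types {B} ✗
  I^B i → possible child types {O, B} ✗
  i i → possible child types {O, B} ✗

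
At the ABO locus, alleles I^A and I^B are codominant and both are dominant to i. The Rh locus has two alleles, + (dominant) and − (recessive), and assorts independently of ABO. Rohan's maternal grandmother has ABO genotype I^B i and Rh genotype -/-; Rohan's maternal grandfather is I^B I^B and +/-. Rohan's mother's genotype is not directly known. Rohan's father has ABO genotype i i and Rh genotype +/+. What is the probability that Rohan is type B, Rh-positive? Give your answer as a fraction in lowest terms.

3/4

Rohan's mother's ABO genotype from I^B i × I^B I^B: 1/2 I^B I^B, 1/2 I^B i.
Crossing each possibility with the father i i and summing P(type B): 1/2·1 + 1/2·1/2 = 3/4.
Similarly for Rh via the mother's Rh distribution: P(Rh+) = 1.
Independent loci: 3/4 × 1 = 3/4.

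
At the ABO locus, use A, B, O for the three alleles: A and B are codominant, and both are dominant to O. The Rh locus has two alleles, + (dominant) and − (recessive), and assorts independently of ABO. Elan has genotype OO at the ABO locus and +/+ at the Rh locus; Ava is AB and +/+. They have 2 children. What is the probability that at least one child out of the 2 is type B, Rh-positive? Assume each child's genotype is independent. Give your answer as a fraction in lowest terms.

3/4

ABO cross OO × AB → 1/2 A, 1/2 B.
Rh cross +/+ × +/+ → 1 Rh+; so P(type B, Rh-positive) = 1/2 × 1 = 1/2 per child.
P(none) = (1/2)^2 = 1/4; P(at least one) = 1 − 1/4 = 3/4.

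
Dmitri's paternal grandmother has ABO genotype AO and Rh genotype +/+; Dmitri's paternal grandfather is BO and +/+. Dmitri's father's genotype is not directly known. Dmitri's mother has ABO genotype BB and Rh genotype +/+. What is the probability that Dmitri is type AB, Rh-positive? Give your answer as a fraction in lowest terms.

1/4

Dmitri's father's ABO genotype from AO × BO: 1/4 AB, 1/4 AO, 1/4 BO, 1/4 OO.
Crossing each possibility with the mother BB and summing P(type AB): 1/4·1/2 + 1/4·1/2 + 1/4·0 + 1/4·0 = 1/4.
Similarly for Rh via the father's Rh distribution: P(Rh+) = 1.
Independent loci: 1/4 × 1 = 1/4.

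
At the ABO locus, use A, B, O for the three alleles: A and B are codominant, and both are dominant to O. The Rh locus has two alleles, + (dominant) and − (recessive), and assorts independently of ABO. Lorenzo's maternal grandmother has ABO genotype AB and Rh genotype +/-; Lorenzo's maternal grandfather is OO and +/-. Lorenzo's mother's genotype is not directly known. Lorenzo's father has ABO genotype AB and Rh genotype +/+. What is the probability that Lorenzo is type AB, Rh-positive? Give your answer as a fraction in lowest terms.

1/4

Lorenzo's mother's ABO genotype from AB × OO: 1/2 AO, 1/2 BO.
Crossing each possibility with the father AB and summing P(type AB): 1/2·1/4 + 1/2·1/4 = 1/4.
Similarly for Rh via the mother's Rh distribution: P(Rh+) = 1.
Independent loci: 1/4 × 1 = 1/4.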